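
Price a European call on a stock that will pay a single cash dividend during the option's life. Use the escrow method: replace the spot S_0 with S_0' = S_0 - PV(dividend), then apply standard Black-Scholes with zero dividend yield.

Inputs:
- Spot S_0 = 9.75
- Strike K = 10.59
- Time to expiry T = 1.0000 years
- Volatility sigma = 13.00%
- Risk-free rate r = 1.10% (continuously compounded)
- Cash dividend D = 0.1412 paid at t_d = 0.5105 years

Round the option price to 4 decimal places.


PV(D) = D * exp(-r * t_d) = 0.1412 * 0.99440024 = 0.14040931
S_0' = S_0 - PV(D) = 9.7500 - 0.14040931 = 9.60959069
d1 = (ln(S_0'/K) + (r + sigma^2/2)*T) / (sigma*sqrt(T)) = -0.59768100
d2 = d1 - sigma*sqrt(T) = -0.72768100
exp(-rT) = 0.98906028
N(d1) = 0.27502640; N(d2) = 0.23340444
C = S_0' * N(d1) - K * exp(-rT) * N(d2) = 9.60959069 * 0.27502640 - 10.5900 * 0.98906028 * 0.23340444 = 0.1982

Answer: Price = 0.1982


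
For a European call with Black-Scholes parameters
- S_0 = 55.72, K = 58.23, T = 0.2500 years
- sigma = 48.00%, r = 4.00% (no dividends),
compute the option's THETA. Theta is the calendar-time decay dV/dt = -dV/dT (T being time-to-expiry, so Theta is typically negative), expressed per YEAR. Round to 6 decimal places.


Answer: Theta = -11.582164

Derivation:
d1 = -0.0219230706; d2 = -0.2619230706
phi(d1) = 0.3988464219; exp(-qT) = 1.0000000000; exp(-rT) = 0.9900498337
Theta = -S*exp(-qT)*phi(d1)*sigma/(2*sqrt(T)) - r*K*exp(-rT)*N(d2) + q*S*exp(-qT)*N(d1)
N(d1) = 0.4912546608; N(d2) = 0.3966903763; sqrt(T) = 0.5000000000
Term 1 = -55.7200 * 1.0000000000 * 0.3988464219 * 0.4800 / (2 * 0.5000000000) = -10.6673868616
Term 2 = -0.0400 * 58.2300 * 0.9900498337 * 0.3966903763 = -0.9147775571
Term 3 = 0 (no dividend yield, q = 0)
Theta = -10.6673868616 + (-0.9147775571) + (0.0000000000) = -11.582164


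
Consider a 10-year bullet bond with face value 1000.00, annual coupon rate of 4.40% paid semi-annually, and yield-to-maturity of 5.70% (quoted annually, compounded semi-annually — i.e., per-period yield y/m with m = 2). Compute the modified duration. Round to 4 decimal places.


Answer: Modified duration = 7.8572

Derivation:
Coupon per period c = face * coupon_rate / m = 22.000000
Periods per year m = 2; per-period yield y/m = 0.028500
Number of cashflows N = 20
Cashflows (t years, CF_t, discount factor 1/(1+y/m)^(m*t), PV):
  t = 0.5000: CF_t = 22.000000, DF = 0.972290, PV = 21.390374
  t = 1.0000: CF_t = 22.000000, DF = 0.945347, PV = 20.797642
  t = 1.5000: CF_t = 22.000000, DF = 0.919152, PV = 20.221334
  t = 2.0000: CF_t = 22.000000, DF = 0.893682, PV = 19.660995
  t = 2.5000: CF_t = 22.000000, DF = 0.868917, PV = 19.116184
  t = 3.0000: CF_t = 22.000000, DF = 0.844840, PV = 18.586470
  t = 3.5000: CF_t = 22.000000, DF = 0.821429, PV = 18.071434
  t = 4.0000: CF_t = 22.000000, DF = 0.798667, PV = 17.570670
  t = 4.5000: CF_t = 22.000000, DF = 0.776536, PV = 17.083782
  t = 5.0000: CF_t = 22.000000, DF = 0.755018, PV = 16.610386
  t = 5.5000: CF_t = 22.000000, DF = 0.734096, PV = 16.150108
  t = 6.0000: CF_t = 22.000000, DF = 0.713754, PV = 15.702584
  t = 6.5000: CF_t = 22.000000, DF = 0.693976, PV = 15.267461
  t = 7.0000: CF_t = 22.000000, DF = 0.674745, PV = 14.844396
  t = 7.5000: CF_t = 22.000000, DF = 0.656048, PV = 14.433054
  t = 8.0000: CF_t = 22.000000, DF = 0.637869, PV = 14.033110
  t = 8.5000: CF_t = 22.000000, DF = 0.620193, PV = 13.644249
  t = 9.0000: CF_t = 22.000000, DF = 0.603007, PV = 13.266164
  t = 9.5000: CF_t = 22.000000, DF = 0.586298, PV = 12.898555
  t = 10.0000: CF_t = 1022.000000, DF = 0.570051, PV = 582.592615
Price P = sum_t PV_t = 901.941566
First compute Macaulay numerator sum_t t * PV_t:
  t * PV_t at t = 0.5000: 10.695187
  t * PV_t at t = 1.0000: 20.797642
  t * PV_t at t = 1.5000: 30.332000
  t * PV_t at t = 2.0000: 39.321990
  t * PV_t at t = 2.5000: 47.790460
  t * PV_t at t = 3.0000: 55.759409
  t * PV_t at t = 3.5000: 63.250018
  t * PV_t at t = 4.0000: 70.282678
  t * PV_t at t = 4.5000: 76.877018
  t * PV_t at t = 5.0000: 83.051929
  t * PV_t at t = 5.5000: 88.825593
  t * PV_t at t = 6.0000: 94.215505
  t * PV_t at t = 6.5000: 99.238500
  t * PV_t at t = 7.0000: 103.910773
  t * PV_t at t = 7.5000: 108.247906
  t * PV_t at t = 8.0000: 112.264884
  t * PV_t at t = 8.5000: 115.976120
  t * PV_t at t = 9.0000: 119.395473
  t * PV_t at t = 9.5000: 122.536271
  t * PV_t at t = 10.0000: 5825.926150
Macaulay duration D = 7288.695506 / 901.941566 = 8.081117
Modified duration = D / (1 + y/m) = 8.081117 / (1 + 0.028500) = 7.857187


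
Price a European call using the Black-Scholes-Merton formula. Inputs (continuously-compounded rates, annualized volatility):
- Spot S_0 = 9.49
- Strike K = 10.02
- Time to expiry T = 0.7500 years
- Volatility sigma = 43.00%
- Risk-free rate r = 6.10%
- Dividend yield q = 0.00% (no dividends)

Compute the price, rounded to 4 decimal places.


Answer: Price = 1.3672

Derivation:
d1 = (ln(S/K) + (r - q + 0.5*sigma^2) * T) / (sigma * sqrt(T)) = 0.16311627
d2 = d1 - sigma * sqrt(T) = -0.20927466
exp(-rT) = 0.95528075; exp(-qT) = 1.00000000
C = S_0 * exp(-qT) * N(d1) - K * exp(-rT) * N(d2)
N(d1) = 0.56478655; N(d2) = 0.41711692
C = 9.4900 * 1.00000000 * 0.56478655 - 10.0200 * 0.95528075 * 0.41711692 = 1.3672


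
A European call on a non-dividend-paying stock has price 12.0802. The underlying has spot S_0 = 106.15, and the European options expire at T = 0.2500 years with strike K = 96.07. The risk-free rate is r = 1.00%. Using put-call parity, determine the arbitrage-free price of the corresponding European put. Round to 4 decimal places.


Answer: Put price = 1.7603

Derivation:
Put-call parity: C - P = S_0 * exp(-qT) - K * exp(-rT).
S_0 * exp(-qT) = 106.1500 * 1.00000000 = 106.15000000
K * exp(-rT) = 96.0700 * 0.99750312 = 95.83012497
P = C - S*exp(-qT) + K*exp(-rT)
P = 12.0802 - 106.15000000 + 95.83012497 = 1.7603


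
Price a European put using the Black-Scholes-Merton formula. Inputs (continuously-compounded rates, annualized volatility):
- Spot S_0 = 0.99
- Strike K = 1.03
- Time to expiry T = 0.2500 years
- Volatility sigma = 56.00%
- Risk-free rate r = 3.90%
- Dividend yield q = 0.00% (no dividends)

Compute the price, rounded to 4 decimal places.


Answer: Price = 0.1275

Derivation:
d1 = (ln(S/K) + (r - q + 0.5*sigma^2) * T) / (sigma * sqrt(T)) = 0.03336022
d2 = d1 - sigma * sqrt(T) = -0.24663978
exp(-rT) = 0.99029738; exp(-qT) = 1.00000000
P = K * exp(-rT) * N(-d2) - S_0 * exp(-qT) * N(-d1)
N(-d1) = 0.48669367; N(-d2) = 0.59740649
P = 1.0300 * 0.99029738 * 0.59740649 - 0.9900 * 1.00000000 * 0.48669367 = 0.1275


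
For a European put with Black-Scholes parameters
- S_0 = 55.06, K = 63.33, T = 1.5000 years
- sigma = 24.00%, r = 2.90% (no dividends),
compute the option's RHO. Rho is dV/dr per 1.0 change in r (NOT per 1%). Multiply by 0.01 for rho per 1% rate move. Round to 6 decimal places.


Answer: Rho = -62.085578

Derivation:
d1 = -0.1811113620; d2 = -0.4750501311
phi(d1) = 0.3924527246; exp(-qT) = 1.0000000000; exp(-rT) = 0.9574325541
N(-d2) = 0.6826243790
Rho = -K*T*exp(-rT)*N(-d2) = -63.3300 * 1.5000 * 0.9574325541 * 0.6826243790 = -62.085578


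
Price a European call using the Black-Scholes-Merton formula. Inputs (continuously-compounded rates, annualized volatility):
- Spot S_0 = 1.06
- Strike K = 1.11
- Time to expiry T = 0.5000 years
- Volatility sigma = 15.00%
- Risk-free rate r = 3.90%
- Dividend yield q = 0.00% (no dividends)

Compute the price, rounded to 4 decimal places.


Answer: Price = 0.0326

Derivation:
d1 = (ln(S/K) + (r - q + 0.5*sigma^2) * T) / (sigma * sqrt(T)) = -0.19767035
d2 = d1 - sigma * sqrt(T) = -0.30373637
exp(-rT) = 0.98068890; exp(-qT) = 1.00000000
C = S_0 * exp(-qT) * N(d1) - K * exp(-rT) * N(d2)
N(d1) = 0.42165149; N(d2) = 0.38066437
C = 1.0600 * 1.00000000 * 0.42165149 - 1.1100 * 0.98068890 * 0.38066437 = 0.0326


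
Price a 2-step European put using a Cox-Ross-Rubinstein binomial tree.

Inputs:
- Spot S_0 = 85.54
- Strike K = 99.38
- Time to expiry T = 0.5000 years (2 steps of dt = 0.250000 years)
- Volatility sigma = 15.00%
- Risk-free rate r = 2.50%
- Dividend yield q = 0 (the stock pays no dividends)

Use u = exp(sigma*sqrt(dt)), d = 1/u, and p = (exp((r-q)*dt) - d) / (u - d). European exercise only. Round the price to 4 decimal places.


Answer: Price = V(0,0) = 12.6064

Derivation:
dt = T/N = 0.250000
u = exp(sigma*sqrt(dt)) = 1.077884; d = 1/u = 0.927743
p = (exp((r-q)*dt) - d) / (u - d) = 0.523017
Discount per step: exp(-r*dt) = 0.993769
Stock lattice S(k, i) with i counting down-moves:
  k=0: S(0,0) = 85.5400
  k=1: S(1,0) = 92.2022; S(1,1) = 79.3592
  k=2: S(2,0) = 99.3833; S(2,1) = 85.5400; S(2,2) = 73.6250
Terminal payoffs V(N, i) = max(K - S_T, 0):
  V(2,0) = 0.000000; V(2,1) = 13.840000; V(2,2) = 25.755040
Backward induction: V(k, i) = exp(-r*dt) * [p * V(k+1, i) + (1-p) * V(k+1, i+1)].
  V(1,0) = exp(-r*dt) * [p*0.000000 + (1-p)*13.840000] = 6.560317
  V(1,1) = exp(-r*dt) * [p*13.840000 + (1-p)*25.755040] = 19.401634
  V(0,0) = exp(-r*dt) * [p*6.560317 + (1-p)*19.401634] = 12.606374


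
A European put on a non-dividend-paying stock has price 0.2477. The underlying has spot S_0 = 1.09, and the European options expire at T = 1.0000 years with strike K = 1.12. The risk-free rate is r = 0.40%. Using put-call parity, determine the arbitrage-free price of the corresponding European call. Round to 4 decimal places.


Answer: Call price = 0.2222

Derivation:
Put-call parity: C - P = S_0 * exp(-qT) - K * exp(-rT).
S_0 * exp(-qT) = 1.0900 * 1.00000000 = 1.09000000
K * exp(-rT) = 1.1200 * 0.99600799 = 1.11552895
C = P + S*exp(-qT) - K*exp(-rT)
C = 0.2477 + 1.09000000 - 1.11552895 = 0.2222


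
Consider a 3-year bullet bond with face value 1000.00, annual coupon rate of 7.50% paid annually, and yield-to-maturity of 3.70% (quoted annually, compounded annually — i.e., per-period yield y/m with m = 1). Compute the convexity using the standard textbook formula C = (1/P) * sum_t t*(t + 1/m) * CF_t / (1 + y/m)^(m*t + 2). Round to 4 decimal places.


Answer: Convexity = 10.1991

Derivation:
Coupon per period c = face * coupon_rate / m = 75.000000
Periods per year m = 1; per-period yield y/m = 0.037000
Number of cashflows N = 3
Cashflows (t years, CF_t, discount factor 1/(1+y/m)^(m*t), PV):
  t = 1.0000: CF_t = 75.000000, DF = 0.964320, PV = 72.324012
  t = 2.0000: CF_t = 75.000000, DF = 0.929913, PV = 69.743502
  t = 3.0000: CF_t = 1075.000000, DF = 0.896734, PV = 963.989259
Price P = sum_t PV_t = 1106.056773
Convexity numerator sum_t t*(t + 1/m) * CF_t / (1+y/m)^(m*t + 2):
  t = 1.0000: term = 134.510129
  t = 2.0000: term = 389.132486
  t = 3.0000: term = 10757.117894
Convexity = (1/P) * sum = 11280.760509 / 1106.056773 = 10.199079


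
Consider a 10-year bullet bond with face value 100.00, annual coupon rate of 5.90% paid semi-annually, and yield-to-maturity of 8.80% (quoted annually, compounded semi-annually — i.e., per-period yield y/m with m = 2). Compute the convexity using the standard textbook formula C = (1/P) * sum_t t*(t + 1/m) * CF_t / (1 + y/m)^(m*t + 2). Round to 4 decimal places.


Answer: Convexity = 63.8460

Derivation:
Coupon per period c = face * coupon_rate / m = 2.950000
Periods per year m = 2; per-period yield y/m = 0.044000
Number of cashflows N = 20
Cashflows (t years, CF_t, discount factor 1/(1+y/m)^(m*t), PV):
  t = 0.5000: CF_t = 2.950000, DF = 0.957854, PV = 2.825670
  t = 1.0000: CF_t = 2.950000, DF = 0.917485, PV = 2.706581
  t = 1.5000: CF_t = 2.950000, DF = 0.878817, PV = 2.592510
  t = 2.0000: CF_t = 2.950000, DF = 0.841779, PV = 2.483248
  t = 2.5000: CF_t = 2.950000, DF = 0.806302, PV = 2.378590
  t = 3.0000: CF_t = 2.950000, DF = 0.772320, PV = 2.278343
  t = 3.5000: CF_t = 2.950000, DF = 0.739770, PV = 2.182320
  t = 4.0000: CF_t = 2.950000, DF = 0.708592, PV = 2.090345
  t = 4.5000: CF_t = 2.950000, DF = 0.678728, PV = 2.002246
  t = 5.0000: CF_t = 2.950000, DF = 0.650122, PV = 1.917861
  t = 5.5000: CF_t = 2.950000, DF = 0.622722, PV = 1.837031
  t = 6.0000: CF_t = 2.950000, DF = 0.596477, PV = 1.759608
  t = 6.5000: CF_t = 2.950000, DF = 0.571339, PV = 1.685449
  t = 7.0000: CF_t = 2.950000, DF = 0.547259, PV = 1.614414
  t = 7.5000: CF_t = 2.950000, DF = 0.524195, PV = 1.546374
  t = 8.0000: CF_t = 2.950000, DF = 0.502102, PV = 1.481201
  t = 8.5000: CF_t = 2.950000, DF = 0.480941, PV = 1.418775
  t = 9.0000: CF_t = 2.950000, DF = 0.460671, PV = 1.358980
  t = 9.5000: CF_t = 2.950000, DF = 0.441256, PV = 1.301705
  t = 10.0000: CF_t = 102.950000, DF = 0.422659, PV = 43.512735
Price P = sum_t PV_t = 80.973987
Convexity numerator sum_t t*(t + 1/m) * CF_t / (1+y/m)^(m*t + 2):
  t = 0.5000: term = 1.296255
  t = 1.0000: term = 3.724871
  t = 1.5000: term = 7.135769
  t = 2.0000: term = 11.391713
  t = 2.5000: term = 16.367403
  t = 3.0000: term = 21.948625
  t = 3.5000: term = 28.031450
  t = 4.0000: term = 34.521490
  t = 4.5000: term = 41.333202
  t = 5.0000: term = 48.389232
  t = 5.5000: term = 55.619806
  t = 6.0000: term = 62.962163
  t = 6.5000: term = 70.360017
  t = 7.0000: term = 77.763060
  t = 7.5000: term = 85.126502
  t = 8.0000: term = 92.410635
  t = 8.5000: term = 99.580425
  t = 9.0000: term = 106.605143
  t = 9.5000: term = 113.458007
  t = 10.0000: term = 4191.839825
Convexity = (1/P) * sum = 5169.865593 / 80.973987 = 63.846005


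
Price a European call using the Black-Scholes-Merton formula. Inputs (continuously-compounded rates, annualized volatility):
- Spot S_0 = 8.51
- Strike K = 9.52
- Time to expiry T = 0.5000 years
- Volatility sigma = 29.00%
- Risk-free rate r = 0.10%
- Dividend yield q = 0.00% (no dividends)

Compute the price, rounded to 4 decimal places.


Answer: Price = 0.3394

Derivation:
d1 = (ln(S/K) + (r - q + 0.5*sigma^2) * T) / (sigma * sqrt(T)) = -0.44195591
d2 = d1 - sigma * sqrt(T) = -0.64701688
exp(-rT) = 0.99950012; exp(-qT) = 1.00000000
C = S_0 * exp(-qT) * N(d1) - K * exp(-rT) * N(d2)
N(d1) = 0.32926056; N(d2) = 0.25881051
C = 8.5100 * 1.00000000 * 0.32926056 - 9.5200 * 0.99950012 * 0.25881051 = 0.3394


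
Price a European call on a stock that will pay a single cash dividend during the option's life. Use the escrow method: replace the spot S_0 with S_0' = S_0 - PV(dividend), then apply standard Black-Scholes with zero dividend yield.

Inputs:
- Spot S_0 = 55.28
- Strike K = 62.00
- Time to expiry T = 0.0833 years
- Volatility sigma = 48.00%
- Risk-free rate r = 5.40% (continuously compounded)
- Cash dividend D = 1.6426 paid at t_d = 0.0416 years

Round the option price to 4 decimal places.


Answer: Price = 0.6470

Derivation:
PV(D) = D * exp(-r * t_d) = 1.6426 * 0.99775612 = 1.63891420
S_0' = S_0 - PV(D) = 55.2800 - 1.63891420 = 53.64108580
d1 = (ln(S_0'/K) + (r + sigma^2/2)*T) / (sigma*sqrt(T)) = -0.94361318
d2 = d1 - sigma*sqrt(T) = -1.08214953
exp(-rT) = 0.99551190
N(d1) = 0.17268368; N(d2) = 0.13959305
C = S_0' * N(d1) - K * exp(-rT) * N(d2) = 53.64108580 * 0.17268368 - 62.0000 * 0.99551190 * 0.13959305 = 0.6470


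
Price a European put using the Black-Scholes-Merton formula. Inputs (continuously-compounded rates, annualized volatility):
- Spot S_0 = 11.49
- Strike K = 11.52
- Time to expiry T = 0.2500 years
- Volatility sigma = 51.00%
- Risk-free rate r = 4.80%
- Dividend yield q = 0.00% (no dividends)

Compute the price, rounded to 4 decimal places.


Answer: Price = 1.1073

Derivation:
d1 = (ln(S/K) + (r - q + 0.5*sigma^2) * T) / (sigma * sqrt(T)) = 0.16433308
d2 = d1 - sigma * sqrt(T) = -0.09066692
exp(-rT) = 0.98807171; exp(-qT) = 1.00000000
P = K * exp(-rT) * N(-d2) - S_0 * exp(-qT) * N(-d1)
N(-d1) = 0.43473447; N(-d2) = 0.53612137
P = 11.5200 * 0.98807171 * 0.53612137 - 11.4900 * 1.00000000 * 0.43473447 = 1.1073


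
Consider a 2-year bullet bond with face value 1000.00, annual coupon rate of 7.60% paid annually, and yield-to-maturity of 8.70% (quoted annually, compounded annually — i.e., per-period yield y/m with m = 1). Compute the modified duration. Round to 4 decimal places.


Answer: Modified duration = 1.7743

Derivation:
Coupon per period c = face * coupon_rate / m = 76.000000
Periods per year m = 1; per-period yield y/m = 0.087000
Number of cashflows N = 2
Cashflows (t years, CF_t, discount factor 1/(1+y/m)^(m*t), PV):
  t = 1.0000: CF_t = 76.000000, DF = 0.919963, PV = 69.917203
  t = 2.0000: CF_t = 1076.000000, DF = 0.846332, PV = 910.653546
Price P = sum_t PV_t = 980.570750
First compute Macaulay numerator sum_t t * PV_t:
  t * PV_t at t = 1.0000: 69.917203
  t * PV_t at t = 2.0000: 1821.307093
Macaulay duration D = 1891.224296 / 980.570750 = 1.928697
Modified duration = D / (1 + y/m) = 1.928697 / (1 + 0.087000) = 1.774331


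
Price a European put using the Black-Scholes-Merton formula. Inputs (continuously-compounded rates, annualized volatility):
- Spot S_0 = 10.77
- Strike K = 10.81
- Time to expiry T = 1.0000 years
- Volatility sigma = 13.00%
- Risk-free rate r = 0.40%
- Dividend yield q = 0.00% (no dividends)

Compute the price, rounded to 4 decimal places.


d1 = (ln(S/K) + (r - q + 0.5*sigma^2) * T) / (sigma * sqrt(T)) = 0.06725277
d2 = d1 - sigma * sqrt(T) = -0.06274723
exp(-rT) = 0.99600799; exp(-qT) = 1.00000000
P = K * exp(-rT) * N(-d2) - S_0 * exp(-qT) * N(-d1)
N(-d1) = 0.47319024; N(-d2) = 0.52501611
P = 10.8100 * 0.99600799 * 0.52501611 - 10.7700 * 1.00000000 * 0.47319024 = 0.5565

Answer: Price = 0.5565


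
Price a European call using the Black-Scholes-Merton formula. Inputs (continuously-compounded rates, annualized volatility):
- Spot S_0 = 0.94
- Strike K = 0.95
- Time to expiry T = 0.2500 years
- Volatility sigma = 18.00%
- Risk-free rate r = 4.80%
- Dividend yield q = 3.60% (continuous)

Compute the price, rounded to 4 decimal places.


Answer: Price = 0.0301

Derivation:
d1 = (ln(S/K) + (r - q + 0.5*sigma^2) * T) / (sigma * sqrt(T)) = -0.03924566
d2 = d1 - sigma * sqrt(T) = -0.12924566
exp(-rT) = 0.98807171; exp(-qT) = 0.99104038
C = S_0 * exp(-qT) * N(d1) - K * exp(-rT) * N(d2)
N(d1) = 0.48434727; N(d2) = 0.44858163
C = 0.9400 * 0.99104038 * 0.48434727 - 0.9500 * 0.98807171 * 0.44858163 = 0.0301


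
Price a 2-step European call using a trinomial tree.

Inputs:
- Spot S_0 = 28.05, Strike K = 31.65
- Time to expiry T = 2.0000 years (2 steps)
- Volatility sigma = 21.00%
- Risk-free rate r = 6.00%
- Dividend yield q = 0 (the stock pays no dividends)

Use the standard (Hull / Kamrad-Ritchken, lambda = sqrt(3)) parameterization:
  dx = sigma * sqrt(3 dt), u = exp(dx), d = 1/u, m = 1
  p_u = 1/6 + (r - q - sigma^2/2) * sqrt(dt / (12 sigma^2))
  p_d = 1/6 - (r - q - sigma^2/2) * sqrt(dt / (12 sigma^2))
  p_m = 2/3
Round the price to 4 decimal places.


Answer: Price = V(0,0) = 3.3744

Derivation:
dt = T/N = 1.000000; dx = sigma*sqrt(3*dt) = 0.363731
u = exp(dx) = 1.438687; d = 1/u = 0.695078
p_u = 0.218834, p_m = 0.666667, p_d = 0.114499
Discount per step: exp(-r*dt) = 0.941765
Stock lattice S(k, j) with j the centered position index:
  k=0: S(0,+0) = 28.0500
  k=1: S(1,-1) = 19.4969; S(1,+0) = 28.0500; S(1,+1) = 40.3552
  k=2: S(2,-2) = 13.5519; S(2,-1) = 19.4969; S(2,+0) = 28.0500; S(2,+1) = 40.3552; S(2,+2) = 58.0584
Terminal payoffs V(N, j) = max(S_T - K, 0):
  V(2,-2) = 0.000000; V(2,-1) = 0.000000; V(2,+0) = 0.000000; V(2,+1) = 8.705161; V(2,+2) = 26.408433
Backward induction: V(k, j) = exp(-r*dt) * [p_u * V(k+1, j+1) + p_m * V(k+1, j) + p_d * V(k+1, j-1)]
  V(1,-1) = exp(-r*dt) * [p_u*0.000000 + p_m*0.000000 + p_d*0.000000] = 0.000000
  V(1,+0) = exp(-r*dt) * [p_u*8.705161 + p_m*0.000000 + p_d*0.000000] = 1.794051
  V(1,+1) = exp(-r*dt) * [p_u*26.408433 + p_m*8.705161 + p_d*0.000000] = 10.908001
  V(0,+0) = exp(-r*dt) * [p_u*10.908001 + p_m*1.794051 + p_d*0.000000] = 3.374417


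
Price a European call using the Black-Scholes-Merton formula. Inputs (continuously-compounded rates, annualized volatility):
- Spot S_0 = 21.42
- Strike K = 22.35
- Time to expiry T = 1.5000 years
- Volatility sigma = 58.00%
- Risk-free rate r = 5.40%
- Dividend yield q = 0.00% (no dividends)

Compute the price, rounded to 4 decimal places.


Answer: Price = 6.2454

Derivation:
d1 = (ln(S/K) + (r - q + 0.5*sigma^2) * T) / (sigma * sqrt(T)) = 0.40937272
d2 = d1 - sigma * sqrt(T) = -0.30097930
exp(-rT) = 0.92219369; exp(-qT) = 1.00000000
C = S_0 * exp(-qT) * N(d1) - K * exp(-rT) * N(d2)
N(d1) = 0.65886692; N(d2) = 0.38171514
C = 21.4200 * 1.00000000 * 0.65886692 - 22.3500 * 0.92219369 * 0.38171514 = 6.2454


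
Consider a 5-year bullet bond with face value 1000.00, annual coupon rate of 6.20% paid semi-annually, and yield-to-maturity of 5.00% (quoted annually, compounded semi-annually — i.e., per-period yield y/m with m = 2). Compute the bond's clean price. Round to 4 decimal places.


Coupon per period c = face * coupon_rate / m = 31.000000
Periods per year m = 2; per-period yield y/m = 0.025000
Number of cashflows N = 10
Cashflows (t years, CF_t, discount factor 1/(1+y/m)^(m*t), PV):
  t = 0.5000: CF_t = 31.000000, DF = 0.975610, PV = 30.243902
  t = 1.0000: CF_t = 31.000000, DF = 0.951814, PV = 29.506246
  t = 1.5000: CF_t = 31.000000, DF = 0.928599, PV = 28.786582
  t = 2.0000: CF_t = 31.000000, DF = 0.905951, PV = 28.084470
  t = 2.5000: CF_t = 31.000000, DF = 0.883854, PV = 27.399483
  t = 3.0000: CF_t = 31.000000, DF = 0.862297, PV = 26.731203
  t = 3.5000: CF_t = 31.000000, DF = 0.841265, PV = 26.079222
  t = 4.0000: CF_t = 31.000000, DF = 0.820747, PV = 25.443144
  t = 4.5000: CF_t = 31.000000, DF = 0.800728, PV = 24.822579
  t = 5.0000: CF_t = 1031.000000, DF = 0.781198, PV = 805.415552
Price P = sum_t PV_t = 1052.512384

Answer: Price = 1052.5124


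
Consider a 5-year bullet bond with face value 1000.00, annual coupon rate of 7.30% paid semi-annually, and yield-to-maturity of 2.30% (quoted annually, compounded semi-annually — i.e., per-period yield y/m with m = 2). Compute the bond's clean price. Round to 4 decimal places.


Answer: Price = 1234.8885

Derivation:
Coupon per period c = face * coupon_rate / m = 36.500000
Periods per year m = 2; per-period yield y/m = 0.011500
Number of cashflows N = 10
Cashflows (t years, CF_t, discount factor 1/(1+y/m)^(m*t), PV):
  t = 0.5000: CF_t = 36.500000, DF = 0.988631, PV = 36.085022
  t = 1.0000: CF_t = 36.500000, DF = 0.977391, PV = 35.674762
  t = 1.5000: CF_t = 36.500000, DF = 0.966279, PV = 35.269167
  t = 2.0000: CF_t = 36.500000, DF = 0.955293, PV = 34.868183
  t = 2.5000: CF_t = 36.500000, DF = 0.944432, PV = 34.471758
  t = 3.0000: CF_t = 36.500000, DF = 0.933694, PV = 34.079840
  t = 3.5000: CF_t = 36.500000, DF = 0.923079, PV = 33.692377
  t = 4.0000: CF_t = 36.500000, DF = 0.912584, PV = 33.309320
  t = 4.5000: CF_t = 36.500000, DF = 0.902209, PV = 32.930618
  t = 5.0000: CF_t = 1036.500000, DF = 0.891951, PV = 924.507493
Price P = sum_t PV_t = 1234.888540


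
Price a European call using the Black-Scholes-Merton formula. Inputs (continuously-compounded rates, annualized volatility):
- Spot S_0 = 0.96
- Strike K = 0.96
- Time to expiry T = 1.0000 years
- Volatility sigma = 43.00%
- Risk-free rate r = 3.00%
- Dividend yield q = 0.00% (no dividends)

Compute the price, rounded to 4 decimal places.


d1 = (ln(S/K) + (r - q + 0.5*sigma^2) * T) / (sigma * sqrt(T)) = 0.28476744
d2 = d1 - sigma * sqrt(T) = -0.14523256
exp(-rT) = 0.97044553; exp(-qT) = 1.00000000
C = S_0 * exp(-qT) * N(d1) - K * exp(-rT) * N(d2)
N(d1) = 0.61208884; N(d2) = 0.44226363
C = 0.9600 * 1.00000000 * 0.61208884 - 0.9600 * 0.97044553 * 0.44226363 = 0.1756

Answer: Price = 0.1756


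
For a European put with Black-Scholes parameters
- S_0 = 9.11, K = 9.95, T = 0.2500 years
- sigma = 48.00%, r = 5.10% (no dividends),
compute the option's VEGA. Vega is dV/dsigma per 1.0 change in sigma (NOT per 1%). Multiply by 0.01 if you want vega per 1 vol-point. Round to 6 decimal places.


Answer: Vega = 1.783176

Derivation:
d1 = -0.1943743329; d2 = -0.4343743329
phi(d1) = 0.3914767220; exp(-qT) = 1.0000000000; exp(-rT) = 0.9873309369
Vega = S * exp(-qT) * phi(d1) * sqrt(T) = 9.1100 * 1.0000000000 * 0.3914767220 * 0.5000000000 = 1.783176


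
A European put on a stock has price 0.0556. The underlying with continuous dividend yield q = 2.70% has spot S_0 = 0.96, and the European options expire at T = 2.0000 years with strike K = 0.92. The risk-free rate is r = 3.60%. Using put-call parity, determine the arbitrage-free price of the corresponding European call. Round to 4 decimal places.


Answer: Call price = 0.1090

Derivation:
Put-call parity: C - P = S_0 * exp(-qT) - K * exp(-rT).
S_0 * exp(-qT) = 0.9600 * 0.94743211 = 0.90953482
K * exp(-rT) = 0.9200 * 0.93053090 = 0.85608842
C = P + S*exp(-qT) - K*exp(-rT)
C = 0.0556 + 0.90953482 - 0.85608842 = 0.1090


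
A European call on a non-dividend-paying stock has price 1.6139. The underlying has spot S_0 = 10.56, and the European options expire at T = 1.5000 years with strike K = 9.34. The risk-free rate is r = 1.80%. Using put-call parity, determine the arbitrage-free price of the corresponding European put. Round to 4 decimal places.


Put-call parity: C - P = S_0 * exp(-qT) - K * exp(-rT).
S_0 * exp(-qT) = 10.5600 * 1.00000000 = 10.56000000
K * exp(-rT) = 9.3400 * 0.97336124 = 9.09119400
P = C - S*exp(-qT) + K*exp(-rT)
P = 1.6139 - 10.56000000 + 9.09119400 = 0.1451

Answer: Put price = 0.1451


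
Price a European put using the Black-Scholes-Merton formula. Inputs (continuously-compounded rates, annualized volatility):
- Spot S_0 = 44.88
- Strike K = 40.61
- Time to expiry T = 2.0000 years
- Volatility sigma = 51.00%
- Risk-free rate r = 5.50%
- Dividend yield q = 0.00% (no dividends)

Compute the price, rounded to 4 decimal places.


Answer: Price = 7.6510

Derivation:
d1 = (ln(S/K) + (r - q + 0.5*sigma^2) * T) / (sigma * sqrt(T)) = 0.65175546
d2 = d1 - sigma * sqrt(T) = -0.06949346
exp(-rT) = 0.89583414; exp(-qT) = 1.00000000
P = K * exp(-rT) * N(-d2) - S_0 * exp(-qT) * N(-d1)
N(-d1) = 0.25727947; N(-d2) = 0.52770158
P = 40.6100 * 0.89583414 * 0.52770158 - 44.8800 * 1.00000000 * 0.25727947 = 7.6510


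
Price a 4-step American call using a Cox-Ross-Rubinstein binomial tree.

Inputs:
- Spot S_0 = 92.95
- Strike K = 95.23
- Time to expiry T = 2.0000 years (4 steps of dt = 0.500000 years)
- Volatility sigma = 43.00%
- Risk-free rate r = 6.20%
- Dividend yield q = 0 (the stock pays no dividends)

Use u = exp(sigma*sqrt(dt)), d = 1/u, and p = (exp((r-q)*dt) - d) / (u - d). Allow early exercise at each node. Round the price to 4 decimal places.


dt = T/N = 0.500000
u = exp(sigma*sqrt(dt)) = 1.355345; d = 1/u = 0.737820
p = (exp((r-q)*dt) - d) / (u - d) = 0.475553
Discount per step: exp(-r*dt) = 0.969476
Stock lattice S(k, i) with i counting down-moves:
  k=0: S(0,0) = 92.9500
  k=1: S(1,0) = 125.9793; S(1,1) = 68.5803
  k=2: S(2,0) = 170.7454; S(2,1) = 92.9500; S(2,2) = 50.5999
  k=3: S(3,0) = 231.4189; S(3,1) = 125.9793; S(3,2) = 68.5803; S(3,3) = 37.3336
  k=4: S(4,0) = 313.6524; S(4,1) = 170.7454; S(4,2) = 92.9500; S(4,3) = 50.5999; S(4,4) = 27.5455
Terminal payoffs V(N, i) = max(S_T - K, 0):
  V(4,0) = 218.422404; V(4,1) = 75.515398; V(4,2) = 0.000000; V(4,3) = 0.000000; V(4,4) = 0.000000
Backward induction: V(k, i) = exp(-r*dt) * [p * V(k+1, i) + (1-p) * V(k+1, i+1)]; then take max(V_cont, immediate exercise) for American.
  V(3,0) = exp(-r*dt) * [p*218.422404 + (1-p)*75.515398] = 139.095735; exercise = 136.188894; V(3,0) = max -> 139.095735
  V(3,1) = exp(-r*dt) * [p*75.515398 + (1-p)*0.000000] = 34.815384; exercise = 30.749303; V(3,1) = max -> 34.815384
  V(3,2) = exp(-r*dt) * [p*0.000000 + (1-p)*0.000000] = 0.000000; exercise = 0.000000; V(3,2) = max -> 0.000000
  V(3,3) = exp(-r*dt) * [p*0.000000 + (1-p)*0.000000] = 0.000000; exercise = 0.000000; V(3,3) = max -> 0.000000
  V(2,0) = exp(-r*dt) * [p*139.095735 + (1-p)*34.815384] = 81.829753; exercise = 75.515398; V(2,0) = max -> 81.829753
  V(2,1) = exp(-r*dt) * [p*34.815384 + (1-p)*0.000000] = 16.051176; exercise = 0.000000; V(2,1) = max -> 16.051176
  V(2,2) = exp(-r*dt) * [p*0.000000 + (1-p)*0.000000] = 0.000000; exercise = 0.000000; V(2,2) = max -> 0.000000
  V(1,0) = exp(-r*dt) * [p*81.829753 + (1-p)*16.051176] = 45.887574; exercise = 30.749303; V(1,0) = max -> 45.887574
  V(1,1) = exp(-r*dt) * [p*16.051176 + (1-p)*0.000000] = 7.400184; exercise = 0.000000; V(1,1) = max -> 7.400184
  V(0,0) = exp(-r*dt) * [p*45.887574 + (1-p)*7.400184] = 24.918404; exercise = 0.000000; V(0,0) = max -> 24.918404

Answer: Price = V(0,0) = 24.9184


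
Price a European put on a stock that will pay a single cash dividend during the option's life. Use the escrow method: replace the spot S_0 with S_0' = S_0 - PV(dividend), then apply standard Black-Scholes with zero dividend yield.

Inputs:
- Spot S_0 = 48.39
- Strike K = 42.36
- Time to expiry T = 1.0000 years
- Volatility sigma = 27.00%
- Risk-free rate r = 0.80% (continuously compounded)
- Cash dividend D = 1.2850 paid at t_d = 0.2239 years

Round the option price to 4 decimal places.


Answer: Price = 2.6622

Derivation:
PV(D) = D * exp(-r * t_d) = 1.2850 * 0.99821040 = 1.28270037
S_0' = S_0 - PV(D) = 48.3900 - 1.28270037 = 47.10729963
d1 = (ln(S_0'/K) + (r + sigma^2/2)*T) / (sigma*sqrt(T)) = 0.55804981
d2 = d1 - sigma*sqrt(T) = 0.28804981
exp(-rT) = 0.99203191
N(-d1) = 0.28840518; N(-d2) = 0.38665430
P = K * exp(-rT) * N(-d2) - S_0' * N(-d1) = 42.3600 * 0.99203191 * 0.38665430 - 47.10729963 * 0.28840518 = 2.6622


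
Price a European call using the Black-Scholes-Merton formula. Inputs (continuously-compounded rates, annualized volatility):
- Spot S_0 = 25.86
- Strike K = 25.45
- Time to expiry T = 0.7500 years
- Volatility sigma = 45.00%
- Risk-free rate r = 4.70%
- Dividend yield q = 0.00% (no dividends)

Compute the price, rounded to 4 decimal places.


Answer: Price = 4.5744

Derivation:
d1 = (ln(S/K) + (r - q + 0.5*sigma^2) * T) / (sigma * sqrt(T)) = 0.32631614
d2 = d1 - sigma * sqrt(T) = -0.06339529
exp(-rT) = 0.96536405; exp(-qT) = 1.00000000
C = S_0 * exp(-qT) * N(d1) - K * exp(-rT) * N(d2)
N(d1) = 0.62790741; N(d2) = 0.47472587
C = 25.8600 * 1.00000000 * 0.62790741 - 25.4500 * 0.96536405 * 0.47472587 = 4.5744


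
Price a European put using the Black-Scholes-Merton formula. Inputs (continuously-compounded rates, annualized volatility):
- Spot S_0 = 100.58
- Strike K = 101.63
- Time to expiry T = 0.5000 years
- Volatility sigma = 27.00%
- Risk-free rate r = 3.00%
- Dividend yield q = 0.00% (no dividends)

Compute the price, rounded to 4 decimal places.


d1 = (ln(S/K) + (r - q + 0.5*sigma^2) * T) / (sigma * sqrt(T)) = 0.11963023
d2 = d1 - sigma * sqrt(T) = -0.07128860
exp(-rT) = 0.98511194; exp(-qT) = 1.00000000
P = K * exp(-rT) * N(-d2) - S_0 * exp(-qT) * N(-d1)
N(-d1) = 0.45238804; N(-d2) = 0.52841597
P = 101.6300 * 0.98511194 * 0.52841597 - 100.5800 * 1.00000000 * 0.45238804 = 7.4022

Answer: Price = 7.4022


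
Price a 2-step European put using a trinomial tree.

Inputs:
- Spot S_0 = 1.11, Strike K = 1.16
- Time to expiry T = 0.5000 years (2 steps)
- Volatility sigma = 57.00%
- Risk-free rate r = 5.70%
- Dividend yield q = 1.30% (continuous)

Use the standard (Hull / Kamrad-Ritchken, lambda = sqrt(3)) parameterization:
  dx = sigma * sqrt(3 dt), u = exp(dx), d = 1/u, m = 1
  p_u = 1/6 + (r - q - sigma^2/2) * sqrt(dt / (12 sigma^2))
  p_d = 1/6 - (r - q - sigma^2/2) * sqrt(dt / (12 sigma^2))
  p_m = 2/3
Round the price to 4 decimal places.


dt = T/N = 0.250000; dx = sigma*sqrt(3*dt) = 0.493634
u = exp(dx) = 1.638260; d = 1/u = 0.610404
p_u = 0.136672, p_m = 0.666667, p_d = 0.196661
Discount per step: exp(-r*dt) = 0.985851
Stock lattice S(k, j) with j the centered position index:
  k=0: S(0,+0) = 1.1100
  k=1: S(1,-1) = 0.6775; S(1,+0) = 1.1100; S(1,+1) = 1.8185
  k=2: S(2,-2) = 0.4136; S(2,-1) = 0.6775; S(2,+0) = 1.1100; S(2,+1) = 1.8185; S(2,+2) = 2.9791
Terminal payoffs V(N, j) = max(K - S_T, 0):
  V(2,-2) = 0.746422; V(2,-1) = 0.482452; V(2,+0) = 0.050000; V(2,+1) = 0.000000; V(2,+2) = 0.000000
Backward induction: V(k, j) = exp(-r*dt) * [p_u * V(k+1, j+1) + p_m * V(k+1, j) + p_d * V(k+1, j-1)]
  V(1,-1) = exp(-r*dt) * [p_u*0.050000 + p_m*0.482452 + p_d*0.746422] = 0.468536
  V(1,+0) = exp(-r*dt) * [p_u*0.000000 + p_m*0.050000 + p_d*0.482452] = 0.126399
  V(1,+1) = exp(-r*dt) * [p_u*0.000000 + p_m*0.000000 + p_d*0.050000] = 0.009694
  V(0,+0) = exp(-r*dt) * [p_u*0.009694 + p_m*0.126399 + p_d*0.468536] = 0.175219

Answer: Price = V(0,0) = 0.1752


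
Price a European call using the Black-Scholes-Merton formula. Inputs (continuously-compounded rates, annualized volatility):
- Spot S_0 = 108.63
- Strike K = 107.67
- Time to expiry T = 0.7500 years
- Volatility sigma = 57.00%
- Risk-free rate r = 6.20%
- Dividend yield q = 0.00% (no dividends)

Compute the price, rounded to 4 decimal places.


d1 = (ln(S/K) + (r - q + 0.5*sigma^2) * T) / (sigma * sqrt(T)) = 0.35899866
d2 = d1 - sigma * sqrt(T) = -0.13463582
exp(-rT) = 0.95456456; exp(-qT) = 1.00000000
C = S_0 * exp(-qT) * N(d1) - K * exp(-rT) * N(d2)
N(d1) = 0.64020196; N(d2) = 0.44644991
C = 108.6300 * 1.00000000 * 0.64020196 - 107.6700 * 0.95456456 * 0.44644991 = 23.6599

Answer: Price = 23.6599


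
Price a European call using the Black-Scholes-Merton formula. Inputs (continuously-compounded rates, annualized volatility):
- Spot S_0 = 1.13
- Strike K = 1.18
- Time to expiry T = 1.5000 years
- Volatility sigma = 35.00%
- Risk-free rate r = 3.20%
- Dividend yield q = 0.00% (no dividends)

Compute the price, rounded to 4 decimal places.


d1 = (ln(S/K) + (r - q + 0.5*sigma^2) * T) / (sigma * sqrt(T)) = 0.22530219
d2 = d1 - sigma * sqrt(T) = -0.20335852
exp(-rT) = 0.95313379; exp(-qT) = 1.00000000
C = S_0 * exp(-qT) * N(d1) - K * exp(-rT) * N(d2)
N(d1) = 0.58912790; N(d2) = 0.41942741
C = 1.1300 * 1.00000000 * 0.58912790 - 1.1800 * 0.95313379 * 0.41942741 = 0.1940

Answer: Price = 0.1940


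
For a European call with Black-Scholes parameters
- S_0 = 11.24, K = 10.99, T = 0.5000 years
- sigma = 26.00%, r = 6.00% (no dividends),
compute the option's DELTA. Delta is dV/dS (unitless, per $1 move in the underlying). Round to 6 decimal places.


Answer: Delta = 0.647080

Derivation:
d1 = 0.3774485742; d2 = 0.1936008111
phi(d1) = 0.3715126938; exp(-qT) = 1.0000000000; exp(-rT) = 0.9704455335
N(d1) = 0.6470798626
Delta = exp(-qT) * N(d1) = 1.0000000000 * 0.6470798626 = 0.647080


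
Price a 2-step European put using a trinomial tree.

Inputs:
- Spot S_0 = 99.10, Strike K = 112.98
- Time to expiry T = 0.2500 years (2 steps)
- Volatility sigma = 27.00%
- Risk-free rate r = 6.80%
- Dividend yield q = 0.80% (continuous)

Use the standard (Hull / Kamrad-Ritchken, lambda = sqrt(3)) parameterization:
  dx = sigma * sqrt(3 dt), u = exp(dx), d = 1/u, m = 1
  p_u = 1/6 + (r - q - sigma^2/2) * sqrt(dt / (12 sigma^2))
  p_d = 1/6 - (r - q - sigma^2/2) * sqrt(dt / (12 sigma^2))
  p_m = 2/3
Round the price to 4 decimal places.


dt = T/N = 0.125000; dx = sigma*sqrt(3*dt) = 0.165341
u = exp(dx) = 1.179795; d = 1/u = 0.847605
p_u = 0.175569, p_m = 0.666667, p_d = 0.157765
Discount per step: exp(-r*dt) = 0.991536
Stock lattice S(k, j) with j the centered position index:
  k=0: S(0,+0) = 99.1000
  k=1: S(1,-1) = 83.9977; S(1,+0) = 99.1000; S(1,+1) = 116.9177
  k=2: S(2,-2) = 71.1968; S(2,-1) = 83.9977; S(2,+0) = 99.1000; S(2,+1) = 116.9177; S(2,+2) = 137.9389
Terminal payoffs V(N, j) = max(K - S_T, 0):
  V(2,-2) = 41.783168; V(2,-1) = 28.982345; V(2,+0) = 13.880000; V(2,+1) = 0.000000; V(2,+2) = 0.000000
Backward induction: V(k, j) = exp(-r*dt) * [p_u * V(k+1, j+1) + p_m * V(k+1, j) + p_d * V(k+1, j-1)]
  V(1,-1) = exp(-r*dt) * [p_u*13.880000 + p_m*28.982345 + p_d*41.783168] = 28.110405
  V(1,+0) = exp(-r*dt) * [p_u*0.000000 + p_m*13.880000 + p_d*28.982345] = 13.708700
  V(1,+1) = exp(-r*dt) * [p_u*0.000000 + p_m*0.000000 + p_d*13.880000] = 2.171238
  V(0,+0) = exp(-r*dt) * [p_u*2.171238 + p_m*13.708700 + p_d*28.110405] = 13.837045

Answer: Price = V(0,0) = 13.8370


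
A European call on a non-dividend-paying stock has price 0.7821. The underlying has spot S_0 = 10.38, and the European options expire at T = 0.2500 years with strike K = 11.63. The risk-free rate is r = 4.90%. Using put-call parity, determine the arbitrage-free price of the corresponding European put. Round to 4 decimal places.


Answer: Put price = 1.8905

Derivation:
Put-call parity: C - P = S_0 * exp(-qT) - K * exp(-rT).
S_0 * exp(-qT) = 10.3800 * 1.00000000 = 10.38000000
K * exp(-rT) = 11.6300 * 0.98782473 = 11.48840156
P = C - S*exp(-qT) + K*exp(-rT)
P = 0.7821 - 10.38000000 + 11.48840156 = 1.8905


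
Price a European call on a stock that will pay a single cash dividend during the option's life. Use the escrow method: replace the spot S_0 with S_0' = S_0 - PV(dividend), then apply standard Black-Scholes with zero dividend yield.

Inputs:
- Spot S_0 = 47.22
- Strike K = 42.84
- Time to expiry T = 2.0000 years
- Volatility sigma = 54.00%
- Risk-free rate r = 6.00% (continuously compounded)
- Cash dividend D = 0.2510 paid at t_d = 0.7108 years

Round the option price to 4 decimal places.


Answer: Price = 17.5881

Derivation:
PV(D) = D * exp(-r * t_d) = 0.2510 * 0.95824863 = 0.24052041
S_0' = S_0 - PV(D) = 47.2200 - 0.24052041 = 46.97947959
d1 = (ln(S_0'/K) + (r + sigma^2/2)*T) / (sigma*sqrt(T)) = 0.65975506
d2 = d1 - sigma*sqrt(T) = -0.10392027
exp(-rT) = 0.88692044
N(d1) = 0.74529449; N(d2) = 0.45861631
C = S_0' * N(d1) - K * exp(-rT) * N(d2) = 46.97947959 * 0.74529449 - 42.8400 * 0.88692044 * 0.45861631 = 17.5881


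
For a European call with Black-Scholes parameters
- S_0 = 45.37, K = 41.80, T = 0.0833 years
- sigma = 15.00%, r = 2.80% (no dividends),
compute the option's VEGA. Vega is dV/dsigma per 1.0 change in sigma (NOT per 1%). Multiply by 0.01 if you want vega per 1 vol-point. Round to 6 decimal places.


d1 = 1.9685641725; d2 = 1.9252715634
phi(d1) = 0.0574660475; exp(-qT) = 1.0000000000; exp(-rT) = 0.9976703179
Vega = S * exp(-qT) * phi(d1) * sqrt(T) = 45.3700 * 1.0000000000 * 0.0574660475 * 0.2886173938 = 0.752493

Answer: Vega = 0.752493


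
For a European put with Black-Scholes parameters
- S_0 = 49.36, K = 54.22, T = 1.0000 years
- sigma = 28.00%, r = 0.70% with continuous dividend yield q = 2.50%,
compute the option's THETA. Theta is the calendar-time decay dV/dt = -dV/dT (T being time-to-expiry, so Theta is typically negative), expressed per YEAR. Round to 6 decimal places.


Answer: Theta = -3.058882

Derivation:
d1 = -0.2596766588; d2 = -0.5396766588
phi(d1) = 0.3857157743; exp(-qT) = 0.9753099120; exp(-rT) = 0.9930244429
Theta = -S*exp(-qT)*phi(d1)*sigma/(2*sqrt(T)) + r*K*exp(-rT)*N(-d2) - q*S*exp(-qT)*N(-d1)
N(-d1) = 0.6024434007; N(-d2) = 0.7052899802; sqrt(T) = 1.0000000000
Term 1 = -49.3600 * 0.9753099120 * 0.3857157743 * 0.2800 / (2 * 1.0000000000) = -2.5996400846
Term 2 = 0.0070 * 54.2200 * 0.9930244429 * 0.7052899802 = 0.2658185018
Term 3 = -0.0250 * 49.3600 * 0.9753099120 * 0.6024434007 = -0.7250601708
Theta = -2.5996400846 + (0.2658185018) + (-0.7250601708) = -3.058882


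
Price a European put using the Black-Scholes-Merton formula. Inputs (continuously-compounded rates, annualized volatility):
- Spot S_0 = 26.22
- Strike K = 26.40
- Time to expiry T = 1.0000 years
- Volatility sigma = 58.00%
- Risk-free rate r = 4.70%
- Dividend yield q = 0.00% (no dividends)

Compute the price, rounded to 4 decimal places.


Answer: Price = 5.3628

Derivation:
d1 = (ln(S/K) + (r - q + 0.5*sigma^2) * T) / (sigma * sqrt(T)) = 0.35923874
d2 = d1 - sigma * sqrt(T) = -0.22076126
exp(-rT) = 0.95408740; exp(-qT) = 1.00000000
P = K * exp(-rT) * N(-d2) - S_0 * exp(-qT) * N(-d1)
N(-d1) = 0.35970825; N(-d2) = 0.58736084
P = 26.4000 * 0.95408740 * 0.58736084 - 26.2200 * 1.00000000 * 0.35970825 = 5.3628


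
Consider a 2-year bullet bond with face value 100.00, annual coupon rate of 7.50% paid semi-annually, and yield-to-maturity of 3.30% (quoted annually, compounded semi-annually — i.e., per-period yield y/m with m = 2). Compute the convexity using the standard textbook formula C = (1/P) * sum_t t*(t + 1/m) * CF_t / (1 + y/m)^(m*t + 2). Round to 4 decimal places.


Answer: Convexity = 4.5126

Derivation:
Coupon per period c = face * coupon_rate / m = 3.750000
Periods per year m = 2; per-period yield y/m = 0.016500
Number of cashflows N = 4
Cashflows (t years, CF_t, discount factor 1/(1+y/m)^(m*t), PV):
  t = 0.5000: CF_t = 3.750000, DF = 0.983768, PV = 3.689129
  t = 1.0000: CF_t = 3.750000, DF = 0.967799, PV = 3.629247
  t = 1.5000: CF_t = 3.750000, DF = 0.952090, PV = 3.570336
  t = 2.0000: CF_t = 103.750000, DF = 0.936635, PV = 97.175900
Price P = sum_t PV_t = 108.064613
Convexity numerator sum_t t*(t + 1/m) * CF_t / (1+y/m)^(m*t + 2):
  t = 0.5000: term = 1.785168
  t = 1.0000: term = 5.268573
  t = 1.5000: term = 10.366105
  t = 2.0000: term = 470.233767
Convexity = (1/P) * sum = 487.653613 / 108.064613 = 4.512611
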